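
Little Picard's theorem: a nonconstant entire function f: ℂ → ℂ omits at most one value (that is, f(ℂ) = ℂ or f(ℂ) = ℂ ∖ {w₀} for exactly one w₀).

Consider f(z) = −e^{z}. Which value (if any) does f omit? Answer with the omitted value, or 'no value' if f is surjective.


Little Picard bounds the complement of f(ℂ) to at most one point.
e^{z} is never zero on ℂ, so -1·e^{z} takes every value in ℂ ∖ {0}. Adding 0 shifts the range to ℂ ∖ {0}. Thus f omits exactly the value 0.

Omitted value: 0.


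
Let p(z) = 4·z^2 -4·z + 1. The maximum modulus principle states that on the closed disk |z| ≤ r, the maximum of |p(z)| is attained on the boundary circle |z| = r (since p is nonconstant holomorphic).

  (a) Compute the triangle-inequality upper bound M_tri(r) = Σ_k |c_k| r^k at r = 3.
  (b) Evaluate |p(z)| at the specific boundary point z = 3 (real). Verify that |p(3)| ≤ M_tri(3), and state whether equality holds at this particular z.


Coefficients: c_0 = 1, c_1 = -4, c_2 = 4. Radius r = 3.
Part (a). Triangle bound: M_tri(r) = Σ_k |c_k| r^k
  = |1|·3^0 + |-4|·3^1 + |4|·3^2
  = 1 + 12 + 36 = 49.
This bounds M(r) := max_{|z|=r} |p(z)| from above; equality holds iff all terms c_k z^k can be made to align in phase at a single z on |z|=r.
Part (b). At z = 3 (real, on the circle |z| = r):
  p(3) = (1)·3^0 + (-4)·3^1 + (4)·3^2 = 25.
  |p(3)| = 25.
Check: |p(3)| = 25 ≤ 49 = M_tri(3). ✓ Equality does not hold at z = 3 (the coefficients have mixed signs, so the terms do not all align in phase there).

M_tri(3) = 49; |p(3)| = 25; equality at z=3: no.


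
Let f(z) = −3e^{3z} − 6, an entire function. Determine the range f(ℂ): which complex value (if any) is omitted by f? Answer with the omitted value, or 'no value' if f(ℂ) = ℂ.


Little Picard bounds the complement of f(ℂ) to at most one point.
e^{3z} is never zero on ℂ, so -3·e^{3z} takes every value in ℂ ∖ {0}. Adding -6 shifts the range to ℂ ∖ {-6}. Thus f omits exactly the value -6.

Omitted value: -6.


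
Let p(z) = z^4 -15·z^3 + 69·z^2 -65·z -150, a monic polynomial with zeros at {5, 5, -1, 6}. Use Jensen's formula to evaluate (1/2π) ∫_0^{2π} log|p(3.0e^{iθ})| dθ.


Zeros: -1, 5, 5, 6; r = 3.0.
Inside |z| < r: -1. Outside (|z| ≥ r): 5, 5, 6.
p(0) = -150, so log|p(0)| = log(150) = 5.0106.
Apply Jensen: I(r) = log|p(0)| + Σ_k log(r/|z_k|), summed over zeros inside |z| < r.
  log(r/|z_k|) for z_k = -1: log(3.0/1) = 1.0986
  Outside zeros (5, 5, 6) contribute nothing to the Jensen sum.
Sum over inside zeros: 1.0986.
I(r) = log|p(0)| + (inside sum) = 5.0106 + 1.0986 = 6.1092.
Note: since some zeros are outside |z| ≤ r, the simplified n·log(r) form does NOT apply — only the inside zeros contribute.

I(r) ≈ 6.1092.


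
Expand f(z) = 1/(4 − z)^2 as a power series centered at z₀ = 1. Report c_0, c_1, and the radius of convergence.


Let w = z − z₀, so z = z₀ + w.
Then 4 − z = 4 − (z₀ + w) = (4 − z₀) − w = 3 − w.
f(z) = 1/(3 − w)^2 = (1/(3)^2) · (1 − w/(3))^{−2}.
By the binomial series (1−u)^{−2} = Σ_{n≥0} C(n+1, 1) u^n for |u|<1, with u = w/(3):
  c_n = C(n+1, 1) / (3)^(n+2).
  c_0 = 1/(3)^2 = 1/9.
  c_1 = 2/(3)^3 = 2/27.
The series is valid for |w/d| < 1, i.e. |z − z₀| < |d|.
Radius of convergence: R = |4 − z₀| = |3| = 3 (distance from z₀ to the singularity z = 4).

c_0 = 1/9, c_1 = 2/27; R = 3.


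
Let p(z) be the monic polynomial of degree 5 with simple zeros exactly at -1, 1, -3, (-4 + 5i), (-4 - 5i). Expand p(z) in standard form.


The polynomial is p(z) = ∏_{α ∈ S} (z − α), where S = {-1, 1, -3, (-4 + 5i), (-4 - 5i)}.
Expanding the product yields: p(z) = z^5 + 11·z^4 + 64·z^3 + 112·z^2 -65·z -123.
Note conjugate pairs combine to real quadratics: (z − (-4+5i))(z − (-4−5i)) = z² + 8z + 41.
The resulting polynomial has degree 5 and real coefficients as required.

p(z) = z^5 + 11·z^4 + 64·z^3 + 112·z^2 -65·z -123.


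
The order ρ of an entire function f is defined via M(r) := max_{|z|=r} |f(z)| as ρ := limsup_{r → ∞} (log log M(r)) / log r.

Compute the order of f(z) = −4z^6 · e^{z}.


M(r) = max_{|z|=r} |-4|·|z|^6·|e^{z}| = 4·r^6 · e^{1r^1} (the factors attain their maxima compatibly on |z|=r). Then log M(r) = log 4 + 6·log r + 1r^1, dominated by the last term, so log log M(r) ~ 1·log r. The polynomial factor -4z^6 contributes only a log r term and does not affect the order. ρ = 1.
Therefore ρ = 1.

Order ρ = 1.


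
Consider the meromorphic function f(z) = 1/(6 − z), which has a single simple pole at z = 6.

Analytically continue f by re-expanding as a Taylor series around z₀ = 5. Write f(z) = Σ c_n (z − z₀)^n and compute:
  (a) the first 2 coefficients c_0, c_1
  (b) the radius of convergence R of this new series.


Let w = z − z₀, so z = z₀ + w.
Then 6 − z = 6 − (z₀ + w) = (6 − z₀) − w = 1 − w.
f(z) = 1/(1 − w) = (1/(1)) · 1/(1 − w/(1)) = Σ_{n≥0} w^n / (1)^(n+1).
So c_n = 1/(1)^(n+1):
  c_0 = 1/(1)^1 = 1.
  c_1 = 1/(1)^2 = 1.
The series is valid for |w/d| < 1, i.e. |z − z₀| < |d|.
Radius of convergence: R = |6 − z₀| = |1| = 1 (distance from z₀ to the singularity z = 6).

c_0 = 1, c_1 = 1; R = 1.


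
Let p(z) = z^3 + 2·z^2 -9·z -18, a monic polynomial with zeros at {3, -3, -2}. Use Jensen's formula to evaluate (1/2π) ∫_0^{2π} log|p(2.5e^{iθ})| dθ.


Zeros: -3, -2, 3; r = 2.5.
Inside |z| < r: -2. Outside (|z| ≥ r): -3, 3.
p(0) = -18, so log|p(0)| = log(18) = 2.8904.
Apply Jensen: I(r) = log|p(0)| + Σ_k log(r/|z_k|), summed over zeros inside |z| < r.
  log(r/|z_k|) for z_k = -2: log(2.5/2) = 0.2231
  Outside zeros (-3, 3) contribute nothing to the Jensen sum.
Sum over inside zeros: 0.2231.
I(r) = log|p(0)| + (inside sum) = 2.8904 + 0.2231 = 3.1135.
Note: since some zeros are outside |z| ≤ r, the simplified n·log(r) form does NOT apply — only the inside zeros contribute.

I(r) ≈ 3.1135.


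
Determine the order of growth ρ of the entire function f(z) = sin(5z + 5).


sin(w) is a linear combination of e^{iw} and e^{−iw} (or e^w, e^{−w} in the hyperbolic case), so |sin(w)| ≤ e^{|w|}. With w = 5z + 5, |w| ≤ 5|z| + 5 = 5r + 5 on |z| = r, giving M(r) ≤ e^{5r + 5}, so ρ ≤ 1. On a suitable ray (z = it for sin/cos; z = t for sinh/cosh, t real → ∞), |sin(5z + 5)| grows like e^{5|t|}/2, so ρ ≥ 1. Hence ρ = 1.
Therefore ρ = 1.

Order ρ = 1.


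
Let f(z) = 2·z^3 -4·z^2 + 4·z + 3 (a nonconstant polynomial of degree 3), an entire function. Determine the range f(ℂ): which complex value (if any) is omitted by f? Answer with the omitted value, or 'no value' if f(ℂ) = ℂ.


Little Picard bounds the complement of f(ℂ) to at most one point.
For every w ∈ ℂ, the equation p(z) − w = 0 is a nonconstant polynomial in z and hence has at least one root by the fundamental theorem of algebra. So p is surjective onto ℂ, omitting no value.

Omitted value: no value.


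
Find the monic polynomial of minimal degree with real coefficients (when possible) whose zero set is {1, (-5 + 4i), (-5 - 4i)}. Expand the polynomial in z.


The polynomial is p(z) = ∏_{α ∈ S} (z − α), where S = {1, (-5 + 4i), (-5 - 4i)}.
Expanding the product yields: p(z) = z^3 + 9·z^2 + 31·z -41.
Note conjugate pairs combine to real quadratics: (z − (-5+4i))(z − (-5−4i)) = z² + 10z + 41.
The resulting polynomial has degree 3 and real coefficients as required.

p(z) = z^3 + 9·z^2 + 31·z -41.


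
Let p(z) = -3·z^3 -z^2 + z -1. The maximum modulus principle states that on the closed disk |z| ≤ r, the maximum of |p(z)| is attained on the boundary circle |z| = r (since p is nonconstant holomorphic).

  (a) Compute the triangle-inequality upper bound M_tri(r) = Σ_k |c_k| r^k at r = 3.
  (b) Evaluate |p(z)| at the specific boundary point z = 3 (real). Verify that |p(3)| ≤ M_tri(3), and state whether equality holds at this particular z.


Coefficients: c_0 = -1, c_1 = 1, c_2 = -1, c_3 = -3. Radius r = 3.
Part (a). Triangle bound: M_tri(r) = Σ_k |c_k| r^k
  = |-1|·3^0 + |1|·3^1 + |-1|·3^2 + |-3|·3^3
  = 1 + 3 + 9 + 81 = 94.
This bounds M(r) := max_{|z|=r} |p(z)| from above; equality holds iff all terms c_k z^k can be made to align in phase at a single z on |z|=r.
Part (b). At z = 3 (real, on the circle |z| = r):
  p(3) = (-1)·3^0 + (1)·3^1 + (-1)·3^2 + (-3)·3^3 = -88.
  |p(3)| = 88.
Check: |p(3)| = 88 ≤ 94 = M_tri(3). ✓ Equality does not hold at z = 3 (the coefficients have mixed signs, so the terms do not all align in phase there).

M_tri(3) = 94; |p(3)| = 88; equality at z=3: no.


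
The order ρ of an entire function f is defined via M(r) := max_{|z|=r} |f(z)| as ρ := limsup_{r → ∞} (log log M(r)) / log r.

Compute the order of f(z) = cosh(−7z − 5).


cosh(w) is a linear combination of e^{iw} and e^{−iw} (or e^w, e^{−w} in the hyperbolic case), so |cosh(w)| ≤ e^{|w|}. With w = −7z − 5, |w| ≤ 7|z| + 5 = 7r + 5 on |z| = r, giving M(r) ≤ e^{7r + 5}, so ρ ≤ 1. On a suitable ray (z = it for sin/cos; z = t for sinh/cosh, t real → ∞), |cosh(−7z − 5)| grows like e^{7|t|}/2, so ρ ≥ 1. Hence ρ = 1.
Therefore ρ = 1.

Order ρ = 1.


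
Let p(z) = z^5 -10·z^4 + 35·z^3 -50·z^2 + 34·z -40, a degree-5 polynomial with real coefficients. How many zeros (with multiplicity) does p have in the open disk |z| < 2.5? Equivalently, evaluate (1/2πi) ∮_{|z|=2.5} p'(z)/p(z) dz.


The zeros of p are: (0 + 1i), (0 - 1i), (3 + 1i), (3 - 1i), 4.
Their magnitudes are: 1, 1, 3.162, 3.162, 4.
Zeros with |z| < R = 2.5: (0 + 1i), (0 - 1i).
Count = 2.
By the argument principle, (1/2πi) ∮_{|z|=R} p'(z)/p(z) dz equals exactly this count.

Number of zeros inside |z| < 2.5: 2.


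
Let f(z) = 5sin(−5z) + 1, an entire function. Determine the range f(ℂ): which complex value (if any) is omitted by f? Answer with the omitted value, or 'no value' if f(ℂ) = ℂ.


Little Picard bounds the complement of f(ℂ) to at most one point.
sin is entire and surjective onto ℂ: for every w ∈ ℂ, sin(ζ) = w has a solution ζ ∈ ℂ (e.g., via the complex inverse arcsin). With ζ = −5z this gives z = ζ/(-5). Then 5·sin(−5z) takes every value in 5·ℂ = ℂ, and adding 1 is a bijection of ℂ. So f is surjective and omits no value. (Note: only on the real line is sin bounded by [−1, 1].)

Omitted value: no value.


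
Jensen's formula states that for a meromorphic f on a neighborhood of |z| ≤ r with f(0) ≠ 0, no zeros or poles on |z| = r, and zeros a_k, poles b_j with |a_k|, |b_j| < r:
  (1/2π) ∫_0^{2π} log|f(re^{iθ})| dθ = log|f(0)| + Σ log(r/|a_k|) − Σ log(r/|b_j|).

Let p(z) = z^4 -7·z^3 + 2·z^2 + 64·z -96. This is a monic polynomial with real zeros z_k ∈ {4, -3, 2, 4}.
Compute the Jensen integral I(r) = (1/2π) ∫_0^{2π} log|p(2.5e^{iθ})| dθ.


Zeros: -3, 2, 4, 4; r = 2.5.
Inside |z| < r: 2. Outside (|z| ≥ r): -3, 4, 4.
p(0) = -96, so log|p(0)| = log(96) = 4.5643.
Apply Jensen: I(r) = log|p(0)| + Σ_k log(r/|z_k|), summed over zeros inside |z| < r.
  log(r/|z_k|) for z_k = 2: log(2.5/2) = 0.2231
  Outside zeros (-3, 4, 4) contribute nothing to the Jensen sum.
Sum over inside zeros: 0.2231.
I(r) = log|p(0)| + (inside sum) = 4.5643 + 0.2231 = 4.7875.
Note: since some zeros are outside |z| ≤ r, the simplified n·log(r) form does NOT apply — only the inside zeros contribute.

I(r) ≈ 4.7875.


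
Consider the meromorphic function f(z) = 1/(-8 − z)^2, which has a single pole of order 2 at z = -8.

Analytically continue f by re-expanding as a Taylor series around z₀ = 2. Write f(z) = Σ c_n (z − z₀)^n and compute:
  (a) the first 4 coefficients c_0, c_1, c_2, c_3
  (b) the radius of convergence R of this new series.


Let w = z − z₀, so z = z₀ + w.
Then -8 − z = -8 − (z₀ + w) = (-8 − z₀) − w = -10 − w.
f(z) = 1/(-10 − w)^2 = (1/(-10)^2) · (1 − w/(-10))^{−2}.
By the binomial series (1−u)^{−2} = Σ_{n≥0} C(n+1, 1) u^n for |u|<1, with u = w/(-10):
  c_n = C(n+1, 1) / (-10)^(n+2).
  c_0 = 1/(-10)^2 = 1/100.
  c_1 = 2/(-10)^3 = -1/500.
  c_2 = 3/(-10)^4 = 3/10000.
  c_3 = 4/(-10)^5 = -1/25000.
The series is valid for |w/d| < 1, i.e. |z − z₀| < |d|.
Radius of convergence: R = |-8 − z₀| = |-10| = 10 (distance from z₀ to the singularity z = -8).

c_0 = 1/100, c_1 = -1/500, c_2 = 3/10000, c_3 = -1/25000; R = 10.


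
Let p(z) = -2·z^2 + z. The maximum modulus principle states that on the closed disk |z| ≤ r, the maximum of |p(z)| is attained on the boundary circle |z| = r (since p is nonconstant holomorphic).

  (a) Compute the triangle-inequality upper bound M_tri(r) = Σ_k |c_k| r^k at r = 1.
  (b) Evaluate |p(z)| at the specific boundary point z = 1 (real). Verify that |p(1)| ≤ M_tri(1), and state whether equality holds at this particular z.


Coefficients: c_0 = 0, c_1 = 1, c_2 = -2. Radius r = 1.
Part (a). Triangle bound: M_tri(r) = Σ_k |c_k| r^k
  = |0|·1^0 + |1|·1^1 + |-2|·1^2
  = 0 + 1 + 2 = 3.
This bounds M(r) := max_{|z|=r} |p(z)| from above; equality holds iff all terms c_k z^k can be made to align in phase at a single z on |z|=r.
Part (b). At z = 1 (real, on the circle |z| = r):
  p(1) = (0)·1^0 + (1)·1^1 + (-2)·1^2 = -1.
  |p(1)| = 1.
Check: |p(1)| = 1 ≤ 3 = M_tri(1). ✓ Equality does not hold at z = 1 (the coefficients have mixed signs, so the terms do not all align in phase there).

M_tri(1) = 3; |p(1)| = 1; equality at z=1: no.


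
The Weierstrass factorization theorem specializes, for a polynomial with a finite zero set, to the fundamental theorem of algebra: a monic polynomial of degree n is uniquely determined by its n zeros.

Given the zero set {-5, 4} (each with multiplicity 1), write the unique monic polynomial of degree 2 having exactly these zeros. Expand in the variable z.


The polynomial is p(z) = ∏_{α ∈ S} (z − α), where S = {-5, 4}.
Expanding the product yields: p(z) = z^2 + z -20.
The resulting polynomial has degree 2 and real coefficients as required.

p(z) = z^2 + z -20.


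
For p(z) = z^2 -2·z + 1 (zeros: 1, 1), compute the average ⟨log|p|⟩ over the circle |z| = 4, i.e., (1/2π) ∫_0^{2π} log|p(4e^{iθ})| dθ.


Zeros: 1, 1; r = 4.
Inside |z| < r: 1, 1. Outside (|z| ≥ r): ∅.
p(0) = 1, so log|p(0)| = log(1) = 0.0000.
Apply Jensen: I(r) = log|p(0)| + Σ_k log(r/|z_k|), summed over zeros inside |z| < r.
  log(r/|z_k|) for z_k = 1: log(4/1) = 1.3863
  log(r/|z_k|) for z_k = 1: log(4/1) = 1.3863
Sum over inside zeros: 2.7726.
I(r) = log|p(0)| + (inside sum) = 0.0000 + 2.7726 = 2.7726.
Closed form (all zeros inside, monic): I(r) = n·log(r) = 2·log(4) = 2.7726. ✓

I(r) ≈ 2.7726.


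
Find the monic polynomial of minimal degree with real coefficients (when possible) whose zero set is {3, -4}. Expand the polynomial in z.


The polynomial is p(z) = ∏_{α ∈ S} (z − α), where S = {3, -4}.
Expanding the product yields: p(z) = z^2 + z -12.
The resulting polynomial has degree 2 and real coefficients as required.

p(z) = z^2 + z -12.


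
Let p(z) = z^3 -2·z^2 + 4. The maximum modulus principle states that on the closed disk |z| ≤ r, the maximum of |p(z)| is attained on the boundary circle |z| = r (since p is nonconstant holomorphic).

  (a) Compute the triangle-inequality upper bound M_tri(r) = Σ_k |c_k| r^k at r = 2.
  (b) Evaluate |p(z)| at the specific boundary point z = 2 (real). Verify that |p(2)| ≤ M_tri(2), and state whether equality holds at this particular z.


Coefficients: c_0 = 4, c_1 = 0, c_2 = -2, c_3 = 1. Radius r = 2.
Part (a). Triangle bound: M_tri(r) = Σ_k |c_k| r^k
  = |4|·2^0 + |0|·2^1 + |-2|·2^2 + |1|·2^3
  = 4 + 0 + 8 + 8 = 20.
This bounds M(r) := max_{|z|=r} |p(z)| from above; equality holds iff all terms c_k z^k can be made to align in phase at a single z on |z|=r.
Part (b). At z = 2 (real, on the circle |z| = r):
  p(2) = (4)·2^0 + (0)·2^1 + (-2)·2^2 + (1)·2^3 = 4.
  |p(2)| = 4.
Check: |p(2)| = 4 ≤ 20 = M_tri(2). ✓ Equality does not hold at z = 2 (the coefficients have mixed signs, so the terms do not all align in phase there).

M_tri(2) = 20; |p(2)| = 4; equality at z=2: no.


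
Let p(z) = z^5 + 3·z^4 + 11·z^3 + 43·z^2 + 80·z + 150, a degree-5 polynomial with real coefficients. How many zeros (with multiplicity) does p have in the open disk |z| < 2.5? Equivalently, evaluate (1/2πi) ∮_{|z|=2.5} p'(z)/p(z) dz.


The zeros of p are: (-1 + 2i), (-1 - 2i), -3, (1 + 3i), (1 - 3i).
Their magnitudes are: 2.236, 2.236, 3, 3.162, 3.162.
Zeros with |z| < R = 2.5: (-1 + 2i), (-1 - 2i).
Count = 2.
By the argument principle, (1/2πi) ∮_{|z|=R} p'(z)/p(z) dz equals exactly this count.

Number of zeros inside |z| < 2.5: 2.


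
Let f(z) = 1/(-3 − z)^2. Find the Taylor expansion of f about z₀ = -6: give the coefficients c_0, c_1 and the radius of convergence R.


Let w = z − z₀, so z = z₀ + w.
Then -3 − z = -3 − (z₀ + w) = (-3 − z₀) − w = 3 − w.
f(z) = 1/(3 − w)^2 = (1/(3)^2) · (1 − w/(3))^{−2}.
By the binomial series (1−u)^{−2} = Σ_{n≥0} C(n+1, 1) u^n for |u|<1, with u = w/(3):
  c_n = C(n+1, 1) / (3)^(n+2).
  c_0 = 1/(3)^2 = 1/9.
  c_1 = 2/(3)^3 = 2/27.
The series is valid for |w/d| < 1, i.e. |z − z₀| < |d|.
Radius of convergence: R = |-3 − z₀| = |3| = 3 (distance from z₀ to the singularity z = -3).

c_0 = 1/9, c_1 = 2/27; R = 3.


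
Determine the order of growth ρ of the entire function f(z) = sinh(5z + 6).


sinh(w) is a linear combination of e^{iw} and e^{−iw} (or e^w, e^{−w} in the hyperbolic case), so |sinh(w)| ≤ e^{|w|}. With w = 5z + 6, |w| ≤ 5|z| + 6 = 5r + 6 on |z| = r, giving M(r) ≤ e^{5r + 6}, so ρ ≤ 1. On a suitable ray (z = it for sin/cos; z = t for sinh/cosh, t real → ∞), |sinh(5z + 6)| grows like e^{5|t|}/2, so ρ ≥ 1. Hence ρ = 1.
Therefore ρ = 1.

Order ρ = 1.


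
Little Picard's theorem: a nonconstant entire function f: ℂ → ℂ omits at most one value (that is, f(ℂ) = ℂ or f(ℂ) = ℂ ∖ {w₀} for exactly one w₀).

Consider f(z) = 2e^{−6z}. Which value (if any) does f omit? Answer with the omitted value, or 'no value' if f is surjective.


Little Picard bounds the complement of f(ℂ) to at most one point.
e^{−6z} is never zero on ℂ, so 2·e^{−6z} takes every value in ℂ ∖ {0}. Adding 0 shifts the range to ℂ ∖ {0}. Thus f omits exactly the value 0.

Omitted value: 0.


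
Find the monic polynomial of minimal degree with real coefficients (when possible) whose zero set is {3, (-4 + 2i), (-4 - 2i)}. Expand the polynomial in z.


The polynomial is p(z) = ∏_{α ∈ S} (z − α), where S = {3, (-4 + 2i), (-4 - 2i)}.
Expanding the product yields: p(z) = z^3 + 5·z^2 -4·z -60.
Note conjugate pairs combine to real quadratics: (z − (-4+2i))(z − (-4−2i)) = z² + 8z + 20.
The resulting polynomial has degree 3 and real coefficients as required.

p(z) = z^3 + 5·z^2 -4·z -60.


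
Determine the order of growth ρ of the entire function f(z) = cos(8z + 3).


cos(w) is a linear combination of e^{iw} and e^{−iw} (or e^w, e^{−w} in the hyperbolic case), so |cos(w)| ≤ e^{|w|}. With w = 8z + 3, |w| ≤ 8|z| + 3 = 8r + 3 on |z| = r, giving M(r) ≤ e^{8r + 3}, so ρ ≤ 1. On a suitable ray (z = it for sin/cos; z = t for sinh/cosh, t real → ∞), |cos(8z + 3)| grows like e^{8|t|}/2, so ρ ≥ 1. Hence ρ = 1.
Therefore ρ = 1.

Order ρ = 1.


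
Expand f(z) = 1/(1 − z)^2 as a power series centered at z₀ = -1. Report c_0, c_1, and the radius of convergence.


Let w = z − z₀, so z = z₀ + w.
Then 1 − z = 1 − (z₀ + w) = (1 − z₀) − w = 2 − w.
f(z) = 1/(2 − w)^2 = (1/(2)^2) · (1 − w/(2))^{−2}.
By the binomial series (1−u)^{−2} = Σ_{n≥0} C(n+1, 1) u^n for |u|<1, with u = w/(2):
  c_n = C(n+1, 1) / (2)^(n+2).
  c_0 = 1/(2)^2 = 1/4.
  c_1 = 2/(2)^3 = 1/4.
The series is valid for |w/d| < 1, i.e. |z − z₀| < |d|.
Radius of convergence: R = |1 − z₀| = |2| = 2 (distance from z₀ to the singularity z = 1).

c_0 = 1/4, c_1 = 1/4; R = 2.


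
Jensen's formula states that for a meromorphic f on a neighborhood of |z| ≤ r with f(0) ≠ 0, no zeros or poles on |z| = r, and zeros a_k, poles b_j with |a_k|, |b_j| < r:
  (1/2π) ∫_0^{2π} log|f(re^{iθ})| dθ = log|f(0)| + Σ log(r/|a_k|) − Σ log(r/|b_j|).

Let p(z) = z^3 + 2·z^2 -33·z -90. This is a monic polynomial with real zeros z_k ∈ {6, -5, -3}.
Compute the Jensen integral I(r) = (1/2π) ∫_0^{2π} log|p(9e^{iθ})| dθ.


Zeros: -5, -3, 6; r = 9.
Inside |z| < r: -5, -3, 6. Outside (|z| ≥ r): ∅.
p(0) = -90, so log|p(0)| = log(90) = 4.4998.
Apply Jensen: I(r) = log|p(0)| + Σ_k log(r/|z_k|), summed over zeros inside |z| < r.
  log(r/|z_k|) for z_k = 6: log(9/6) = 0.4055
  log(r/|z_k|) for z_k = -5: log(9/5) = 0.5878
  log(r/|z_k|) for z_k = -3: log(9/3) = 1.0986
Sum over inside zeros: 2.0919.
I(r) = log|p(0)| + (inside sum) = 4.4998 + 2.0919 = 6.5917.
Closed form (all zeros inside, monic): I(r) = n·log(r) = 3·log(9) = 6.5917. ✓

I(r) ≈ 6.5917.


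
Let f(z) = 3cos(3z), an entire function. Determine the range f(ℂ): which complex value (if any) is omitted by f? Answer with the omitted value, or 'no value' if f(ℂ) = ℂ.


Little Picard bounds the complement of f(ℂ) to at most one point.
cos is entire and surjective onto ℂ: for every w ∈ ℂ, cos(ζ) = w has a solution ζ ∈ ℂ (e.g., via the complex inverse arccos). With ζ = 3z this gives z = ζ/(3). Then 3·cos(3z) takes every value in 3·ℂ = ℂ, and adding 0 is a bijection of ℂ. So f is surjective and omits no value. (Note: only on the real line is cos bounded by [−1, 1].)

Omitted value: no value.


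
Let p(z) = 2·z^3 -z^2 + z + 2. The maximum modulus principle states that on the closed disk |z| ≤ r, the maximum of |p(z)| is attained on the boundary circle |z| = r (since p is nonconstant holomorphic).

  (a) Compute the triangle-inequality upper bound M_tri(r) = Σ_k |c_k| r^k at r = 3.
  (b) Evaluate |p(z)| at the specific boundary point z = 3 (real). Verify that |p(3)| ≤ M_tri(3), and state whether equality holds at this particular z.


Coefficients: c_0 = 2, c_1 = 1, c_2 = -1, c_3 = 2. Radius r = 3.
Part (a). Triangle bound: M_tri(r) = Σ_k |c_k| r^k
  = |2|·3^0 + |1|·3^1 + |-1|·3^2 + |2|·3^3
  = 2 + 3 + 9 + 54 = 68.
This bounds M(r) := max_{|z|=r} |p(z)| from above; equality holds iff all terms c_k z^k can be made to align in phase at a single z on |z|=r.
Part (b). At z = 3 (real, on the circle |z| = r):
  p(3) = (2)·3^0 + (1)·3^1 + (-1)·3^2 + (2)·3^3 = 50.
  |p(3)| = 50.
Check: |p(3)| = 50 ≤ 68 = M_tri(3). ✓ Equality does not hold at z = 3 (the coefficients have mixed signs, so the terms do not all align in phase there).

M_tri(3) = 68; |p(3)| = 50; equality at z=3: no.


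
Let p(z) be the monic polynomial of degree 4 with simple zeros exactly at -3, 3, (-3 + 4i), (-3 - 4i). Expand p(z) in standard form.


The polynomial is p(z) = ∏_{α ∈ S} (z − α), where S = {-3, 3, (-3 + 4i), (-3 - 4i)}.
Expanding the product yields: p(z) = z^4 + 6·z^3 + 16·z^2 -54·z -225.
Note conjugate pairs combine to real quadratics: (z − (-3+4i))(z − (-3−4i)) = z² + 6z + 25.
The resulting polynomial has degree 4 and real coefficients as required.

p(z) = z^4 + 6·z^3 + 16·z^2 -54·z -225.


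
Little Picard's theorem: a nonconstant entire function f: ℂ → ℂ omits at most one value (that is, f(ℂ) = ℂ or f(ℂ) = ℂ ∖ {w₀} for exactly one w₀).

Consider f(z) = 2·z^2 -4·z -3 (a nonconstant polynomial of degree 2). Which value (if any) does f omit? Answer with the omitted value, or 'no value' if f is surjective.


Little Picard bounds the complement of f(ℂ) to at most one point.
For every w ∈ ℂ, the equation p(z) − w = 0 is a nonconstant polynomial in z and hence has at least one root by the fundamental theorem of algebra. So p is surjective onto ℂ, omitting no value.

Omitted value: no value.


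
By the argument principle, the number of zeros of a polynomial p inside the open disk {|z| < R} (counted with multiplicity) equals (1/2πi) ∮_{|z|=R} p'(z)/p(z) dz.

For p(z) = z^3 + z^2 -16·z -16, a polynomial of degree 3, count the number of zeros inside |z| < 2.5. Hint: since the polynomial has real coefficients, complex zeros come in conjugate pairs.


The zeros of p are: -1, 4, -4.
Their magnitudes are: 1, 4, 4.
Zeros with |z| < R = 2.5: -1.
Count = 1.
By the argument principle, (1/2πi) ∮_{|z|=R} p'(z)/p(z) dz equals exactly this count.

Number of zeros inside |z| < 2.5: 1.


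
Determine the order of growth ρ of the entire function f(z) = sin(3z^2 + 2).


Write sin(w) = (e^{iw} ± e^{−iw})/(2 or 2i), so |sin(w)| ≤ e^{|w|}. With w = 3z^2 + 2, |w| ≤ 3r^2 + 2 on |z|=r, giving M(r) ≤ e^{3r^2 + 2} and ρ ≤ 2. For the lower bound, choose z on |z|=r with 3z^2 purely imaginary of modulus 3r^2; then |sin(3z^2 + 2)| grows like e^{3r^2}/2, so ρ ≥ 2. Hence ρ = 2.
Therefore ρ = 2.

Order ρ = 2.


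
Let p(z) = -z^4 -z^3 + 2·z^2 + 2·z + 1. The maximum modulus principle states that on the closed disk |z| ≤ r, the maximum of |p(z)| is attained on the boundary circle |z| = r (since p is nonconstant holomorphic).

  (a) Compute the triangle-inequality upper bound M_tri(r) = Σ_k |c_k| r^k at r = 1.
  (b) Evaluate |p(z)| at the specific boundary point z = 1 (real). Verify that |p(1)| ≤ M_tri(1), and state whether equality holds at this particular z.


Coefficients: c_0 = 1, c_1 = 2, c_2 = 2, c_3 = -1, c_4 = -1. Radius r = 1.
Part (a). Triangle bound: M_tri(r) = Σ_k |c_k| r^k
  = |1|·1^0 + |2|·1^1 + |2|·1^2 + |-1|·1^3 + |-1|·1^4
  = 1 + 2 + 2 + 1 + 1 = 7.
This bounds M(r) := max_{|z|=r} |p(z)| from above; equality holds iff all terms c_k z^k can be made to align in phase at a single z on |z|=r.
Part (b). At z = 1 (real, on the circle |z| = r):
  p(1) = (1)·1^0 + (2)·1^1 + (2)·1^2 + (-1)·1^3 + (-1)·1^4 = 3.
  |p(1)| = 3.
Check: |p(1)| = 3 ≤ 7 = M_tri(1). ✓ Equality does not hold at z = 1 (the coefficients have mixed signs, so the terms do not all align in phase there).

M_tri(1) = 7; |p(1)| = 3; equality at z=1: no.


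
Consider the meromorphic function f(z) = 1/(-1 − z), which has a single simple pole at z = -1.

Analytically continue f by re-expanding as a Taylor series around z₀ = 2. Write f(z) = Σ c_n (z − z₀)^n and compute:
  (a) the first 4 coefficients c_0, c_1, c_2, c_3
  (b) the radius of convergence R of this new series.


Let w = z − z₀, so z = z₀ + w.
Then -1 − z = -1 − (z₀ + w) = (-1 − z₀) − w = -3 − w.
f(z) = 1/(-3 − w) = (1/(-3)) · 1/(1 − w/(-3)) = Σ_{n≥0} w^n / (-3)^(n+1).
So c_n = 1/(-3)^(n+1):
  c_0 = 1/(-3)^1 = -1/3.
  c_1 = 1/(-3)^2 = 1/9.
  c_2 = 1/(-3)^3 = -1/27.
  c_3 = 1/(-3)^4 = 1/81.
The series is valid for |w/d| < 1, i.e. |z − z₀| < |d|.
Radius of convergence: R = |-1 − z₀| = |-3| = 3 (distance from z₀ to the singularity z = -1).

c_0 = -1/3, c_1 = 1/9, c_2 = -1/27, c_3 = 1/81; R = 3.


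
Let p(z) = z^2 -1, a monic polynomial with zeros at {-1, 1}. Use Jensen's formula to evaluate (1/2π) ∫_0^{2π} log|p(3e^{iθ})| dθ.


Zeros: -1, 1; r = 3.
Inside |z| < r: -1, 1. Outside (|z| ≥ r): ∅.
p(0) = -1, so log|p(0)| = log(1) = 0.0000.
Apply Jensen: I(r) = log|p(0)| + Σ_k log(r/|z_k|), summed over zeros inside |z| < r.
  log(r/|z_k|) for z_k = -1: log(3/1) = 1.0986
  log(r/|z_k|) for z_k = 1: log(3/1) = 1.0986
Sum over inside zeros: 2.1972.
I(r) = log|p(0)| + (inside sum) = 0.0000 + 2.1972 = 2.1972.
Closed form (all zeros inside, monic): I(r) = n·log(r) = 2·log(3) = 2.1972. ✓

I(r) ≈ 2.1972.


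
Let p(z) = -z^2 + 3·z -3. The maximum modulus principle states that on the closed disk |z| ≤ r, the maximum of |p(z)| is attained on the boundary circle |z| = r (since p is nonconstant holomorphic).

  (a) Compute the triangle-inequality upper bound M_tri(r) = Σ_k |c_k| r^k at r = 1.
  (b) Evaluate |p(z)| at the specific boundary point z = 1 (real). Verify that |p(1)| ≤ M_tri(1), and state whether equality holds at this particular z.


Coefficients: c_0 = -3, c_1 = 3, c_2 = -1. Radius r = 1.
Part (a). Triangle bound: M_tri(r) = Σ_k |c_k| r^k
  = |-3|·1^0 + |3|·1^1 + |-1|·1^2
  = 3 + 3 + 1 = 7.
This bounds M(r) := max_{|z|=r} |p(z)| from above; equality holds iff all terms c_k z^k can be made to align in phase at a single z on |z|=r.
Part (b). At z = 1 (real, on the circle |z| = r):
  p(1) = (-3)·1^0 + (3)·1^1 + (-1)·1^2 = -1.
  |p(1)| = 1.
Check: |p(1)| = 1 ≤ 7 = M_tri(1). ✓ Equality does not hold at z = 1 (the coefficients have mixed signs, so the terms do not all align in phase there).

M_tri(1) = 7; |p(1)| = 1; equality at z=1: no.


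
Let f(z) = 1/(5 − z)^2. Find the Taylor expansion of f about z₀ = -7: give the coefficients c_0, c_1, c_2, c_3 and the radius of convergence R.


Let w = z − z₀, so z = z₀ + w.
Then 5 − z = 5 − (z₀ + w) = (5 − z₀) − w = 12 − w.
f(z) = 1/(12 − w)^2 = (1/(12)^2) · (1 − w/(12))^{−2}.
By the binomial series (1−u)^{−2} = Σ_{n≥0} C(n+1, 1) u^n for |u|<1, with u = w/(12):
  c_n = C(n+1, 1) / (12)^(n+2).
  c_0 = 1/(12)^2 = 1/144.
  c_1 = 2/(12)^3 = 1/864.
  c_2 = 3/(12)^4 = 1/6912.
  c_3 = 4/(12)^5 = 1/62208.
The series is valid for |w/d| < 1, i.e. |z − z₀| < |d|.
Radius of convergence: R = |5 − z₀| = |12| = 12 (distance from z₀ to the singularity z = 5).

c_0 = 1/144, c_1 = 1/864, c_2 = 1/6912, c_3 = 1/62208; R = 12.


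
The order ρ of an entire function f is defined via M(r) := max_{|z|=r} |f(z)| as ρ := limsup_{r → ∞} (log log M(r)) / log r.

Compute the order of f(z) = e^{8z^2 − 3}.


|e^{8z^2 − 3}| = e^{Re(8·z^2) + -3} ≤ e^{8|z|^2 + -3} = e^{8r^2 + -3} on |z| = r, so ρ ≤ 2. Choosing z on |z|=r so that 8·z^2 is real positive (always possible by picking arg z appropriately) gives |f(z)| = e^{8r^2 + -3}, matching the bound. The additive constant -3 does not affect log log M(r) ~ 2·log r. Hence ρ = 2.
Therefore ρ = 2.

Order ρ = 2.


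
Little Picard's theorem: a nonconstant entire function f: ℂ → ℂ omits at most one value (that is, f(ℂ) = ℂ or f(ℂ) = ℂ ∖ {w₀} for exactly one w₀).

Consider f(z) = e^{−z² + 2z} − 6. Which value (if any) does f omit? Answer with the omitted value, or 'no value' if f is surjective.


Little Picard bounds the complement of f(ℂ) to at most one point.
The exponent g(z) = −z² + 2z is a nonconstant polynomial, hence surjective onto ℂ. So e^{g(z)} takes every value in {e^w : w ∈ ℂ} = ℂ ∖ {0}. Adding -6 shifts the range to ℂ ∖ {-6}. f omits exactly -6.

Omitted value: -6.


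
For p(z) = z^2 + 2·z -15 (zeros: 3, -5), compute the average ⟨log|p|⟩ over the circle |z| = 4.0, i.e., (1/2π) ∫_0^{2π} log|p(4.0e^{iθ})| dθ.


Zeros: -5, 3; r = 4.0.
Inside |z| < r: 3. Outside (|z| ≥ r): -5.
p(0) = -15, so log|p(0)| = log(15) = 2.7081.
Apply Jensen: I(r) = log|p(0)| + Σ_k log(r/|z_k|), summed over zeros inside |z| < r.
  log(r/|z_k|) for z_k = 3: log(4.0/3) = 0.2877
  Outside zeros (-5) contribute nothing to the Jensen sum.
Sum over inside zeros: 0.2877.
I(r) = log|p(0)| + (inside sum) = 2.7081 + 0.2877 = 2.9957.
Note: since some zeros are outside |z| ≤ r, the simplified n·log(r) form does NOT apply — only the inside zeros contribute.

I(r) ≈ 2.9957.


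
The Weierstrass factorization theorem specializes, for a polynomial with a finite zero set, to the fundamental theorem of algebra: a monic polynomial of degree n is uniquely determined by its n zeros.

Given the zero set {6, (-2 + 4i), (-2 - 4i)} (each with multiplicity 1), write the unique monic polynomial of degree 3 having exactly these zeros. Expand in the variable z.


The polynomial is p(z) = ∏_{α ∈ S} (z − α), where S = {6, (-2 + 4i), (-2 - 4i)}.
Expanding the product yields: p(z) = z^3 -2·z^2 -4·z -120.
Note conjugate pairs combine to real quadratics: (z − (-2+4i))(z − (-2−4i)) = z² + 4z + 20.
The resulting polynomial has degree 3 and real coefficients as required.

p(z) = z^3 -2·z^2 -4·z -120.


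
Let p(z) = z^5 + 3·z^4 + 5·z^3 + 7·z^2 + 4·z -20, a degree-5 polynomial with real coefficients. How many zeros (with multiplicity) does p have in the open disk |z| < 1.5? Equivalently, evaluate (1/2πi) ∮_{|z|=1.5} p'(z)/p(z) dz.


The zeros of p are: (0 + 2i), (0 - 2i), 1, (-2 + 1i), (-2 - 1i).
Their magnitudes are: 2, 2, 1, 2.236, 2.236.
Zeros with |z| < R = 1.5: 1.
Count = 1.
By the argument principle, (1/2πi) ∮_{|z|=R} p'(z)/p(z) dz equals exactly this count.

Number of zeros inside |z| < 1.5: 1.


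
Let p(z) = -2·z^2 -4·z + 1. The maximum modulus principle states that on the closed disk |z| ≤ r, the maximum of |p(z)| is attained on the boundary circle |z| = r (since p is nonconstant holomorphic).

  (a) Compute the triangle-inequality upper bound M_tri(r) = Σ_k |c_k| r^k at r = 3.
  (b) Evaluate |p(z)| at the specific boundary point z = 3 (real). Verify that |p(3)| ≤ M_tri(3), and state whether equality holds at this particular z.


Coefficients: c_0 = 1, c_1 = -4, c_2 = -2. Radius r = 3.
Part (a). Triangle bound: M_tri(r) = Σ_k |c_k| r^k
  = |1|·3^0 + |-4|·3^1 + |-2|·3^2
  = 1 + 12 + 18 = 31.
This bounds M(r) := max_{|z|=r} |p(z)| from above; equality holds iff all terms c_k z^k can be made to align in phase at a single z on |z|=r.
Part (b). At z = 3 (real, on the circle |z| = r):
  p(3) = (1)·3^0 + (-4)·3^1 + (-2)·3^2 = -29.
  |p(3)| = 29.
Check: |p(3)| = 29 ≤ 31 = M_tri(3). ✓ Equality does not hold at z = 3 (the coefficients have mixed signs, so the terms do not all align in phase there).

M_tri(3) = 31; |p(3)| = 29; equality at z=3: no.


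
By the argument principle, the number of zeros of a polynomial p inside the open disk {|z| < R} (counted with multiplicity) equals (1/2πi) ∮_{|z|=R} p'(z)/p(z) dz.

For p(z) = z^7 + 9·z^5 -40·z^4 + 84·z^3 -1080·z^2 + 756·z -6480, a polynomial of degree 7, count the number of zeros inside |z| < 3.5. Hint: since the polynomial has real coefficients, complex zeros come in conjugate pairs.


The zeros of p are: (1 + 3i), (1 - 3i), 4, (-3 + 3i), (-3 - 3i), (0 + 3i), (0 - 3i).
Their magnitudes are: 3.162, 3.162, 4, 4.243, 4.243, 3, 3.
Zeros with |z| < R = 3.5: (1 + 3i), (1 - 3i), (0 + 3i), (0 - 3i).
Count = 4.
By the argument principle, (1/2πi) ∮_{|z|=R} p'(z)/p(z) dz equals exactly this count.

Number of zeros inside |z| < 3.5: 4.


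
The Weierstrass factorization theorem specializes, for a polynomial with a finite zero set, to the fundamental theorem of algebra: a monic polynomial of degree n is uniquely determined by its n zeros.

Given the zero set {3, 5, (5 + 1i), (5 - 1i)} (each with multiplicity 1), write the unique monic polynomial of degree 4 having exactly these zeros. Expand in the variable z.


The polynomial is p(z) = ∏_{α ∈ S} (z − α), where S = {3, 5, (5 + 1i), (5 - 1i)}.
Expanding the product yields: p(z) = z^4 -18·z^3 + 121·z^2 -358·z + 390.
Note conjugate pairs combine to real quadratics: (z − (5+1i))(z − (5−1i)) = z² − 10z + 26.
The resulting polynomial has degree 4 and real coefficients as required.

p(z) = z^4 -18·z^3 + 121·z^2 -358·z + 390.


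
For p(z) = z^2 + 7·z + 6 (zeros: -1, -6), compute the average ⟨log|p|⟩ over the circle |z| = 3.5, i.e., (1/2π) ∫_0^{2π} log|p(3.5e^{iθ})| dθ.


Zeros: -6, -1; r = 3.5.
Inside |z| < r: -1. Outside (|z| ≥ r): -6.
p(0) = 6, so log|p(0)| = log(6) = 1.7918.
Apply Jensen: I(r) = log|p(0)| + Σ_k log(r/|z_k|), summed over zeros inside |z| < r.
  log(r/|z_k|) for z_k = -1: log(3.5/1) = 1.2528
  Outside zeros (-6) contribute nothing to the Jensen sum.
Sum over inside zeros: 1.2528.
I(r) = log|p(0)| + (inside sum) = 1.7918 + 1.2528 = 3.0445.
Note: since some zeros are outside |z| ≤ r, the simplified n·log(r) form does NOT apply — only the inside zeros contribute.

I(r) ≈ 3.0445.


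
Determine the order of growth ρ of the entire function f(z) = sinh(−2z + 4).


sinh(w) is a linear combination of e^{iw} and e^{−iw} (or e^w, e^{−w} in the hyperbolic case), so |sinh(w)| ≤ e^{|w|}. With w = −2z + 4, |w| ≤ 2|z| + 4 = 2r + 4 on |z| = r, giving M(r) ≤ e^{2r + 4}, so ρ ≤ 1. On a suitable ray (z = it for sin/cos; z = t for sinh/cosh, t real → ∞), |sinh(−2z + 4)| grows like e^{2|t|}/2, so ρ ≥ 1. Hence ρ = 1.
Therefore ρ = 1.

Order ρ = 1.


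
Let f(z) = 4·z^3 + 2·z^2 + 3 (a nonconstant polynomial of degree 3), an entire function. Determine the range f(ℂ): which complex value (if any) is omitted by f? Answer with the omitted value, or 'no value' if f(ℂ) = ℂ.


Little Picard bounds the complement of f(ℂ) to at most one point.
For every w ∈ ℂ, the equation p(z) − w = 0 is a nonconstant polynomial in z and hence has at least one root by the fundamental theorem of algebra. So p is surjective onto ℂ, omitting no value.

Omitted value: no value.


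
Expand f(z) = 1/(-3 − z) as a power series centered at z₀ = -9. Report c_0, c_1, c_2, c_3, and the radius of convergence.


Let w = z − z₀, so z = z₀ + w.
Then -3 − z = -3 − (z₀ + w) = (-3 − z₀) − w = 6 − w.
f(z) = 1/(6 − w) = (1/(6)) · 1/(1 − w/(6)) = Σ_{n≥0} w^n / (6)^(n+1).
So c_n = 1/(6)^(n+1):
  c_0 = 1/(6)^1 = 1/6.
  c_1 = 1/(6)^2 = 1/36.
  c_2 = 1/(6)^3 = 1/216.
  c_3 = 1/(6)^4 = 1/1296.
The series is valid for |w/d| < 1, i.e. |z − z₀| < |d|.
Radius of convergence: R = |-3 − z₀| = |6| = 6 (distance from z₀ to the singularity z = -3).

c_0 = 1/6, c_1 = 1/36, c_2 = 1/216, c_3 = 1/1296; R = 6.


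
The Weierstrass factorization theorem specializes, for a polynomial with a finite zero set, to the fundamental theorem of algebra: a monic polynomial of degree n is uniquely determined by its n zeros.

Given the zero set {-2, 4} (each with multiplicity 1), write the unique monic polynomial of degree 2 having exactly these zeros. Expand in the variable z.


The polynomial is p(z) = ∏_{α ∈ S} (z − α), where S = {-2, 4}.
Expanding the product yields: p(z) = z^2 -2·z -8.
The resulting polynomial has degree 2 and real coefficients as required.

p(z) = z^2 -2·z -8.


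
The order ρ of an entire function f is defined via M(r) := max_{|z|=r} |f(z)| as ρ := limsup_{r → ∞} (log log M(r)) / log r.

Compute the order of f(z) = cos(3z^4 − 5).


Write cos(w) = (e^{iw} ± e^{−iw})/(2 or 2i), so |cos(w)| ≤ e^{|w|}. With w = 3z^4 − 5, |w| ≤ 3r^4 + 5 on |z|=r, giving M(r) ≤ e^{3r^4 + 5} and ρ ≤ 4. For the lower bound, choose z on |z|=r with 3z^4 purely imaginary of modulus 3r^4; then |cos(3z^4 − 5)| grows like e^{3r^4}/2, so ρ ≥ 4. Hence ρ = 4.
Therefore ρ = 4.

Order ρ = 4.


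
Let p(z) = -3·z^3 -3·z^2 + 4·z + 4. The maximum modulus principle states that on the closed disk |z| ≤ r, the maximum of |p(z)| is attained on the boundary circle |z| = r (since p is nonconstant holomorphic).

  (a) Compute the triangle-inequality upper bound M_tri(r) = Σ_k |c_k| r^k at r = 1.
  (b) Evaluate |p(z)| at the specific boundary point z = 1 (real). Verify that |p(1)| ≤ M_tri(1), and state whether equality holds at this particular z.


Coefficients: c_0 = 4, c_1 = 4, c_2 = -3, c_3 = -3. Radius r = 1.
Part (a). Triangle bound: M_tri(r) = Σ_k |c_k| r^k
  = |4|·1^0 + |4|·1^1 + |-3|·1^2 + |-3|·1^3
  = 4 + 4 + 3 + 3 = 14.
This bounds M(r) := max_{|z|=r} |p(z)| from above; equality holds iff all terms c_k z^k can be made to align in phase at a single z on |z|=r.
Part (b). At z = 1 (real, on the circle |z| = r):
  p(1) = (4)·1^0 + (4)·1^1 + (-3)·1^2 + (-3)·1^3 = 2.
  |p(1)| = 2.
Check: |p(1)| = 2 ≤ 14 = M_tri(1). ✓ Equality does not hold at z = 1 (the coefficients have mixed signs, so the terms do not all align in phase there).

M_tri(1) = 14; |p(1)| = 2; equality at z=1: no.


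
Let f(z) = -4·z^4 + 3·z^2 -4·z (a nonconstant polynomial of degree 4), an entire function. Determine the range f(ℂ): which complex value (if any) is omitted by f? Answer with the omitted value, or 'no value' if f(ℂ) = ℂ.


Little Picard bounds the complement of f(ℂ) to at most one point.
For every w ∈ ℂ, the equation p(z) − w = 0 is a nonconstant polynomial in z and hence has at least one root by the fundamental theorem of algebra. So p is surjective onto ℂ, omitting no value.

Omitted value: no value.
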